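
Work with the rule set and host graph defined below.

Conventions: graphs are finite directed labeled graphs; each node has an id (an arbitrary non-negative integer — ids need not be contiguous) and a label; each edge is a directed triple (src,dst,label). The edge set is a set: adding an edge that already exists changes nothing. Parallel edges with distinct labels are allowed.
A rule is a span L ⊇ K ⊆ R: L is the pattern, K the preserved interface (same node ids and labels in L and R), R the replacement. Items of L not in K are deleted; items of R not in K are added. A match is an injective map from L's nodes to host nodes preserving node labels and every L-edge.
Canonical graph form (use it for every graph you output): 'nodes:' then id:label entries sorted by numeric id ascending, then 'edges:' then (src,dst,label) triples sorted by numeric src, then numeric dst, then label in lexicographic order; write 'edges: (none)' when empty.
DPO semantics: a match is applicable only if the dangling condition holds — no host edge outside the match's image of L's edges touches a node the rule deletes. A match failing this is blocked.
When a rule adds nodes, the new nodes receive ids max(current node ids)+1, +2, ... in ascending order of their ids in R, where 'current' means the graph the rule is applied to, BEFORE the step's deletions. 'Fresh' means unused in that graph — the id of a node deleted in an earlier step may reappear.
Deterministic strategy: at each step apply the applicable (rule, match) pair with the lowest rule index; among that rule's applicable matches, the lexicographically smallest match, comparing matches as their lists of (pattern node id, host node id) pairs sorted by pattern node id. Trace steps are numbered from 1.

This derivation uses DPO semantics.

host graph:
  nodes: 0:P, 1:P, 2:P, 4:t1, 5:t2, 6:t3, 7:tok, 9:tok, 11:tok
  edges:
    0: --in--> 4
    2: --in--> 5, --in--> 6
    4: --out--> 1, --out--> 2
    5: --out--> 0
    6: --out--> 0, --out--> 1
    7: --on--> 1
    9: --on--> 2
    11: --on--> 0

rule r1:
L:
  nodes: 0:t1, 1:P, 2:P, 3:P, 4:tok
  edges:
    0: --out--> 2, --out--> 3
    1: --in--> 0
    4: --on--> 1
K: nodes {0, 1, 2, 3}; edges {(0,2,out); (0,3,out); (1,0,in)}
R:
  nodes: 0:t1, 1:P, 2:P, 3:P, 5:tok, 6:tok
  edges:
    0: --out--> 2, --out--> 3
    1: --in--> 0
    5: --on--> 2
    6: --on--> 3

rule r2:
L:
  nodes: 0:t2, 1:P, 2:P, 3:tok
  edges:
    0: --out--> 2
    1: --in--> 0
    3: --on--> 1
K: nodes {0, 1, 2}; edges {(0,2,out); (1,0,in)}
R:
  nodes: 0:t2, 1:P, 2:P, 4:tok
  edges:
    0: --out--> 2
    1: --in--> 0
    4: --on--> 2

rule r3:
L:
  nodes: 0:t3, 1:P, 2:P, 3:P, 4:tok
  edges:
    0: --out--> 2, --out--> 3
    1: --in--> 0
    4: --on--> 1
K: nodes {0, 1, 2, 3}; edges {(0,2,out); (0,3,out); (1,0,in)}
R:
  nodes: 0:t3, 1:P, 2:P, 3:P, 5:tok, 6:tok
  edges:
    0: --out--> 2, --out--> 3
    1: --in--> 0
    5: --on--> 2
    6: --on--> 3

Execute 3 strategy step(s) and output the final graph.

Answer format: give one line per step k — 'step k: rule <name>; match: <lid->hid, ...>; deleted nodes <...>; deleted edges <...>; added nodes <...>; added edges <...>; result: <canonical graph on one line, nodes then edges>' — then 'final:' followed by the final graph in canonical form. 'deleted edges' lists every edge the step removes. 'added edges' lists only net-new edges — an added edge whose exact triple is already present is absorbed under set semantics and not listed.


step 1: rule r1; match: 0->4, 1->0, 2->1, 3->2, 4->11; deleted nodes 11; deleted edges (11,0,on); added nodes 12, 13; added edges (12,1,on); (13,2,on); result: nodes: 0:P, 1:P, 2:P, 4:t1, 5:t2, 6:t3, 7:tok, 9:tok, 12:tok, 13:tok edges: (0,4,in); (2,5,in); (2,6,in); (4,1,out); (4,2,out); (5,0,out); (6,0,out); (6,1,out); (7,1,on); (9,2,on); (12,1,on); (13,2,on)
step 2: rule r2; match: 0->5, 1->2, 2->0, 3->9; deleted nodes 9; deleted edges (9,2,on); added nodes 14; added edges (14,0,on); result: nodes: 0:P, 1:P, 2:P, 4:t1, 5:t2, 6:t3, 7:tok, 12:tok, 13:tok, 14:tok edges: (0,4,in); (2,5,in); (2,6,in); (4,1,out); (4,2,out); (5,0,out); (6,0,out); (6,1,out); (7,1,on); (12,1,on); (13,2,on); (14,0,on)
step 3: rule r1; match: 0->4, 1->0, 2->1, 3->2, 4->14; deleted nodes 14; deleted edges (14,0,on); added nodes 15, 16; added edges (15,1,on); (16,2,on); result: nodes: 0:P, 1:P, 2:P, 4:t1, 5:t2, 6:t3, 7:tok, 12:tok, 13:tok, 15:tok, 16:tok edges: (0,4,in); (2,5,in); (2,6,in); (4,1,out); (4,2,out); (5,0,out); (6,0,out); (6,1,out); (7,1,on); (12,1,on); (13,2,on); (15,1,on); (16,2,on)
final:
nodes: 0:P, 1:P, 2:P, 4:t1, 5:t2, 6:t3, 7:tok, 12:tok, 13:tok, 15:tok, 16:tok
edges: (0,4,in); (2,5,in); (2,6,in); (4,1,out); (4,2,out); (5,0,out); (6,0,out); (6,1,out); (7,1,on); (12,1,on); (13,2,on); (15,1,on); (16,2,on)


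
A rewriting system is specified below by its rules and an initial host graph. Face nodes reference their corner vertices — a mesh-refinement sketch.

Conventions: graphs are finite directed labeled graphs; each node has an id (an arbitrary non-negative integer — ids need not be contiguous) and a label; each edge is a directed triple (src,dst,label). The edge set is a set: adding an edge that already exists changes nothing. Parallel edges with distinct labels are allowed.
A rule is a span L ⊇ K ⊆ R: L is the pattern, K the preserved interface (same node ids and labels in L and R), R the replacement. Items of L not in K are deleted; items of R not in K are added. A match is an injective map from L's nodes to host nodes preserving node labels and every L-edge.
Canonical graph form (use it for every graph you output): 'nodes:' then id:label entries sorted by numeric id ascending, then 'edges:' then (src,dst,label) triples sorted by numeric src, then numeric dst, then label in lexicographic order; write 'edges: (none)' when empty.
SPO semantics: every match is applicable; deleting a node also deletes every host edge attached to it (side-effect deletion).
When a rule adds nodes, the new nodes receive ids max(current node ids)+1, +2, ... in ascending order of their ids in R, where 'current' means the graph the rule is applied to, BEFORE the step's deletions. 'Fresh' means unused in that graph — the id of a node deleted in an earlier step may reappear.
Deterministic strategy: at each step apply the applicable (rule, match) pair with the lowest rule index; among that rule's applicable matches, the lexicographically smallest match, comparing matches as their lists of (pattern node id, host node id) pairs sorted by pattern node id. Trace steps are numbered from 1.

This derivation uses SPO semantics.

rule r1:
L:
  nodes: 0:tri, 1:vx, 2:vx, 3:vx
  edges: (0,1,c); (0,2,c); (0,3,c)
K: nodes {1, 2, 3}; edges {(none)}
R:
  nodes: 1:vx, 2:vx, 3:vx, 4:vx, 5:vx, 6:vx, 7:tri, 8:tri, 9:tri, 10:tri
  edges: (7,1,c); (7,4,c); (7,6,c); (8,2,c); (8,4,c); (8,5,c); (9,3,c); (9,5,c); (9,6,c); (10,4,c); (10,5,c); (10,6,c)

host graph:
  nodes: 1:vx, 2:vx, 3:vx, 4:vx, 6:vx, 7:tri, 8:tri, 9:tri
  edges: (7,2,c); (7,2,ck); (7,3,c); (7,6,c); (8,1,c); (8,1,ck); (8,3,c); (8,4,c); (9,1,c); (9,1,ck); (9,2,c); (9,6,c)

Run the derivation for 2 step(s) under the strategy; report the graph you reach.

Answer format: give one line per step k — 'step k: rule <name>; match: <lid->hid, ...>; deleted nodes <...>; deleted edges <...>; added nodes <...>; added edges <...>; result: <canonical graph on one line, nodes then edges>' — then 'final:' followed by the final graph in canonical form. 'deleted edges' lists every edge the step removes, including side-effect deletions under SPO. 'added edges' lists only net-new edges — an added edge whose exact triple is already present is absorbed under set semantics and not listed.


step 1: rule r1; match: 0->7, 1->2, 2->3, 3->6; deleted nodes 7; deleted edges (7,2,c); (7,2,ck); (7,3,c); (7,6,c); added nodes 10, 11, 12, 13, 14, 15, 16; added edges (13,2,c); (13,10,c); (13,12,c); (14,3,c); (14,10,c); (14,11,c); (15,6,c); (15,11,c); (15,12,c); (16,10,c); (16,11,c); (16,12,c); result: nodes: 1:vx, 2:vx, 3:vx, 4:vx, 6:vx, 8:tri, 9:tri, 10:vx, 11:vx, 12:vx, 13:tri, 14:tri, 15:tri, 16:tri edges: (8,1,c); (8,1,ck); (8,3,c); (8,4,c); (9,1,c); (9,1,ck); (9,2,c); (9,6,c); (13,2,c); (13,10,c); (13,12,c); (14,3,c); (14,10,c); (14,11,c); (15,6,c); (15,11,c); (15,12,c); (16,10,c); (16,11,c); (16,12,c)
step 2: rule r1; match: 0->8, 1->1, 2->3, 3->4; deleted nodes 8; deleted edges (8,1,c); (8,1,ck); (8,3,c); (8,4,c); added nodes 17, 18, 19, 20, 21, 22, 23; added edges (20,1,c); (20,17,c); (20,19,c); (21,3,c); (21,17,c); (21,18,c); (22,4,c); (22,18,c); (22,19,c); (23,17,c); (23,18,c); (23,19,c); result: nodes: 1:vx, 2:vx, 3:vx, 4:vx, 6:vx, 9:tri, 10:vx, 11:vx, 12:vx, 13:tri, 14:tri, 15:tri, 16:tri, 17:vx, 18:vx, 19:vx, 20:tri, 21:tri, 22:tri, 23:tri edges: (9,1,c); (9,1,ck); (9,2,c); (9,6,c); (13,2,c); (13,10,c); (13,12,c); (14,3,c); (14,10,c); (14,11,c); (15,6,c); (15,11,c); (15,12,c); (16,10,c); (16,11,c); (16,12,c); (20,1,c); (20,17,c); (20,19,c); (21,3,c); (21,17,c); (21,18,c); (22,4,c); (22,18,c); (22,19,c); (23,17,c); (23,18,c); (23,19,c)
final:
nodes: 1:vx, 2:vx, 3:vx, 4:vx, 6:vx, 9:tri, 10:vx, 11:vx, 12:vx, 13:tri, 14:tri, 15:tri, 16:tri, 17:vx, 18:vx, 19:vx, 20:tri, 21:tri, 22:tri, 23:tri
edges: (9,1,c); (9,1,ck); (9,2,c); (9,6,c); (13,2,c); (13,10,c); (13,12,c); (14,3,c); (14,10,c); (14,11,c); (15,6,c); (15,11,c); (15,12,c); (16,10,c); (16,11,c); (16,12,c); (20,1,c); (20,17,c); (20,19,c); (21,3,c); (21,17,c); (21,18,c); (22,4,c); (22,18,c); (22,19,c); (23,17,c); (23,18,c); (23,19,c)


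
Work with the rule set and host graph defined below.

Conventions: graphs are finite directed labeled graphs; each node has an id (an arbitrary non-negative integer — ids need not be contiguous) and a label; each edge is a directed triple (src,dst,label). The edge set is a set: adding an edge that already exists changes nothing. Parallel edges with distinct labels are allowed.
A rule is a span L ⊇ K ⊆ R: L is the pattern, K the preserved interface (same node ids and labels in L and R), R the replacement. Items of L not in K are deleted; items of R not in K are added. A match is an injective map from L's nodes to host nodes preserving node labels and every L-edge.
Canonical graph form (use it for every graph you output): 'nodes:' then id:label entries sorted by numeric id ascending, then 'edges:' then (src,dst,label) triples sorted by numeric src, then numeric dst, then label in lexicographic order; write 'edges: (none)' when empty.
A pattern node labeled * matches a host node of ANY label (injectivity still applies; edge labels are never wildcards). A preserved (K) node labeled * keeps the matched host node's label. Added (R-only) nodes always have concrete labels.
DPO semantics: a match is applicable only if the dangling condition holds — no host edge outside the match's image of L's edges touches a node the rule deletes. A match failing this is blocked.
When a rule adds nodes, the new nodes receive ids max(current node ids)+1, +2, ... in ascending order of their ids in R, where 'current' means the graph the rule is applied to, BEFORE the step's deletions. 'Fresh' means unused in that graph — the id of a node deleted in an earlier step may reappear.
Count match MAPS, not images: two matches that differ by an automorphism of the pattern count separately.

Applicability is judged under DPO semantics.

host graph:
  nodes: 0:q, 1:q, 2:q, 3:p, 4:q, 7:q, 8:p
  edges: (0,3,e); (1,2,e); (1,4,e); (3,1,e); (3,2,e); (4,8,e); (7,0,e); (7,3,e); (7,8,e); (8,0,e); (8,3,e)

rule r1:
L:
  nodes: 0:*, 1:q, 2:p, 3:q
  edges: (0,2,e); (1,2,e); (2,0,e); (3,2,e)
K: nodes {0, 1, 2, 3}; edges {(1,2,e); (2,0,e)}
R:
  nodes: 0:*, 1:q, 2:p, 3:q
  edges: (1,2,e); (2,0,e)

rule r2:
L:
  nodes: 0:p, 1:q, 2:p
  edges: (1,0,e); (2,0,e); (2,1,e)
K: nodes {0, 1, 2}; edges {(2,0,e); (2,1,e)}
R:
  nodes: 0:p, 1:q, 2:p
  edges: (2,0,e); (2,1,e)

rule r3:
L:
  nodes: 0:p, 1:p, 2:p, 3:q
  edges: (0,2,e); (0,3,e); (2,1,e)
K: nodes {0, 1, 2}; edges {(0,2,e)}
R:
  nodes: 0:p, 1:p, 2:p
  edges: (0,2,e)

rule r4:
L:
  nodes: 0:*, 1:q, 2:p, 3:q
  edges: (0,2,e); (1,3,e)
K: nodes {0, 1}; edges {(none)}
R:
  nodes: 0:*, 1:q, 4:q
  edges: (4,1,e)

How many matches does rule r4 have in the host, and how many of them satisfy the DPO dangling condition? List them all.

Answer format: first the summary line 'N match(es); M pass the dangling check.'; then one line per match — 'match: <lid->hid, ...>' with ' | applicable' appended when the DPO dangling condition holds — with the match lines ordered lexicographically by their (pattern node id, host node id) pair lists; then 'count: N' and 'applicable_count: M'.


11 match(es); 0 pass the dangling check.
match: 0->0, 1->1, 2->3, 3->2
match: 0->0, 1->1, 2->3, 3->4
match: 0->4, 1->1, 2->8, 3->2
match: 0->4, 1->7, 2->8, 3->0
match: 0->7, 1->1, 2->3, 3->2
match: 0->7, 1->1, 2->3, 3->4
match: 0->7, 1->1, 2->8, 3->2
match: 0->7, 1->1, 2->8, 3->4
match: 0->8, 1->1, 2->3, 3->2
match: 0->8, 1->1, 2->3, 3->4
match: 0->8, 1->7, 2->3, 3->0
count: 11
applicable_count: 0


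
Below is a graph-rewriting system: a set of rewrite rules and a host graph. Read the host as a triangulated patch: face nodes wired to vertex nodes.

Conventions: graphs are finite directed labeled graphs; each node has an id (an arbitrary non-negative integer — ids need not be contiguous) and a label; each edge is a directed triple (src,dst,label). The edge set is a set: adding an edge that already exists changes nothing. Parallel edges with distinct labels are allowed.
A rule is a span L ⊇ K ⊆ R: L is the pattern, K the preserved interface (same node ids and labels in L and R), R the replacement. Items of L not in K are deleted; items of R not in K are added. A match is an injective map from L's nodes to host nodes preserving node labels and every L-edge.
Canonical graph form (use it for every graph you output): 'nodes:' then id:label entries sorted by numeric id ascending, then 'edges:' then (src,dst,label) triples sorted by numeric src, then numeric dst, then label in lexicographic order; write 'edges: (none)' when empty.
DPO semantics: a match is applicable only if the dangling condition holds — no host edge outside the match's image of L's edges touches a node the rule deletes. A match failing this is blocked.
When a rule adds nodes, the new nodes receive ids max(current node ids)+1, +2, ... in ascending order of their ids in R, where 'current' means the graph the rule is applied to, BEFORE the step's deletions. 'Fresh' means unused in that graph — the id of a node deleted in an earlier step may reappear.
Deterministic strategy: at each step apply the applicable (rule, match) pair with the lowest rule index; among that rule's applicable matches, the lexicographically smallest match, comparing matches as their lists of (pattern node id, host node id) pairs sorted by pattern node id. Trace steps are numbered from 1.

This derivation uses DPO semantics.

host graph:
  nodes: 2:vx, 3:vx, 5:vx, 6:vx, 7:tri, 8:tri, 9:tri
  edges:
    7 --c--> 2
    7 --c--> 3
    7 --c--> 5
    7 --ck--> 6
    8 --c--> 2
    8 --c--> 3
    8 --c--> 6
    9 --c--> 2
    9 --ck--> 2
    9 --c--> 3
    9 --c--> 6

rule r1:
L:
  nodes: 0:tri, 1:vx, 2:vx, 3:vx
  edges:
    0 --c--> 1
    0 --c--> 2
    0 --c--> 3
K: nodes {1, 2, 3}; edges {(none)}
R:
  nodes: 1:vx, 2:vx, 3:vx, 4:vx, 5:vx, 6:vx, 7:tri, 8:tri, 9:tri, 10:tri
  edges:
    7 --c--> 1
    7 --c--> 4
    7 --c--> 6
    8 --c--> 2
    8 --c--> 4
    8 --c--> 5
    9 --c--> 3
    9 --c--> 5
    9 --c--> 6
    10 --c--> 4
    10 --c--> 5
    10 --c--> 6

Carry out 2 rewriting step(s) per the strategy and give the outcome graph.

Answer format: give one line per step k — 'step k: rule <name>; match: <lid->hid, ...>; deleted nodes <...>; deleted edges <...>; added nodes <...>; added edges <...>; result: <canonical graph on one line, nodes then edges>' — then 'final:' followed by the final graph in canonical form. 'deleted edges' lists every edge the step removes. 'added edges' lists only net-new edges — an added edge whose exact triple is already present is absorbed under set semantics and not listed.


step 1: rule r1; match: 0->8, 1->2, 2->3, 3->6; deleted nodes 8; deleted edges (8,2,c); (8,3,c); (8,6,c); added nodes 10, 11, 12, 13, 14, 15, 16; added edges (13,2,c); (13,10,c); (13,12,c); (14,3,c); (14,10,c); (14,11,c); (15,6,c); (15,11,c); (15,12,c); (16,10,c); (16,11,c); (16,12,c); result: nodes: 2:vx, 3:vx, 5:vx, 6:vx, 7:tri, 9:tri, 10:vx, 11:vx, 12:vx, 13:tri, 14:tri, 15:tri, 16:tri edges: (7,2,c); (7,3,c); (7,5,c); (7,6,ck); (9,2,c); (9,2,ck); (9,3,c); (9,6,c); (13,2,c); (13,10,c); (13,12,c); (14,3,c); (14,10,c); (14,11,c); (15,6,c); (15,11,c); (15,12,c); (16,10,c); (16,11,c); (16,12,c)
step 2: rule r1; match: 0->13, 1->2, 2->10, 3->12; deleted nodes 13; deleted edges (13,2,c); (13,10,c); (13,12,c); added nodes 17, 18, 19, 20, 21, 22, 23; added edges (20,2,c); (20,17,c); (20,19,c); (21,10,c); (21,17,c); (21,18,c); (22,12,c); (22,18,c); (22,19,c); (23,17,c); (23,18,c); (23,19,c); result: nodes: 2:vx, 3:vx, 5:vx, 6:vx, 7:tri, 9:tri, 10:vx, 11:vx, 12:vx, 14:tri, 15:tri, 16:tri, 17:vx, 18:vx, 19:vx, 20:tri, 21:tri, 22:tri, 23:tri edges: (7,2,c); (7,3,c); (7,5,c); (7,6,ck); (9,2,c); (9,2,ck); (9,3,c); (9,6,c); (14,3,c); (14,10,c); (14,11,c); (15,6,c); (15,11,c); (15,12,c); (16,10,c); (16,11,c); (16,12,c); (20,2,c); (20,17,c); (20,19,c); (21,10,c); (21,17,c); (21,18,c); (22,12,c); (22,18,c); (22,19,c); (23,17,c); (23,18,c); (23,19,c)
final:
nodes: 2:vx, 3:vx, 5:vx, 6:vx, 7:tri, 9:tri, 10:vx, 11:vx, 12:vx, 14:tri, 15:tri, 16:tri, 17:vx, 18:vx, 19:vx, 20:tri, 21:tri, 22:tri, 23:tri
edges: (7,2,c); (7,3,c); (7,5,c); (7,6,ck); (9,2,c); (9,2,ck); (9,3,c); (9,6,c); (14,3,c); (14,10,c); (14,11,c); (15,6,c); (15,11,c); (15,12,c); (16,10,c); (16,11,c); (16,12,c); (20,2,c); (20,17,c); (20,19,c); (21,10,c); (21,17,c); (21,18,c); (22,12,c); (22,18,c); (22,19,c); (23,17,c); (23,18,c); (23,19,c)


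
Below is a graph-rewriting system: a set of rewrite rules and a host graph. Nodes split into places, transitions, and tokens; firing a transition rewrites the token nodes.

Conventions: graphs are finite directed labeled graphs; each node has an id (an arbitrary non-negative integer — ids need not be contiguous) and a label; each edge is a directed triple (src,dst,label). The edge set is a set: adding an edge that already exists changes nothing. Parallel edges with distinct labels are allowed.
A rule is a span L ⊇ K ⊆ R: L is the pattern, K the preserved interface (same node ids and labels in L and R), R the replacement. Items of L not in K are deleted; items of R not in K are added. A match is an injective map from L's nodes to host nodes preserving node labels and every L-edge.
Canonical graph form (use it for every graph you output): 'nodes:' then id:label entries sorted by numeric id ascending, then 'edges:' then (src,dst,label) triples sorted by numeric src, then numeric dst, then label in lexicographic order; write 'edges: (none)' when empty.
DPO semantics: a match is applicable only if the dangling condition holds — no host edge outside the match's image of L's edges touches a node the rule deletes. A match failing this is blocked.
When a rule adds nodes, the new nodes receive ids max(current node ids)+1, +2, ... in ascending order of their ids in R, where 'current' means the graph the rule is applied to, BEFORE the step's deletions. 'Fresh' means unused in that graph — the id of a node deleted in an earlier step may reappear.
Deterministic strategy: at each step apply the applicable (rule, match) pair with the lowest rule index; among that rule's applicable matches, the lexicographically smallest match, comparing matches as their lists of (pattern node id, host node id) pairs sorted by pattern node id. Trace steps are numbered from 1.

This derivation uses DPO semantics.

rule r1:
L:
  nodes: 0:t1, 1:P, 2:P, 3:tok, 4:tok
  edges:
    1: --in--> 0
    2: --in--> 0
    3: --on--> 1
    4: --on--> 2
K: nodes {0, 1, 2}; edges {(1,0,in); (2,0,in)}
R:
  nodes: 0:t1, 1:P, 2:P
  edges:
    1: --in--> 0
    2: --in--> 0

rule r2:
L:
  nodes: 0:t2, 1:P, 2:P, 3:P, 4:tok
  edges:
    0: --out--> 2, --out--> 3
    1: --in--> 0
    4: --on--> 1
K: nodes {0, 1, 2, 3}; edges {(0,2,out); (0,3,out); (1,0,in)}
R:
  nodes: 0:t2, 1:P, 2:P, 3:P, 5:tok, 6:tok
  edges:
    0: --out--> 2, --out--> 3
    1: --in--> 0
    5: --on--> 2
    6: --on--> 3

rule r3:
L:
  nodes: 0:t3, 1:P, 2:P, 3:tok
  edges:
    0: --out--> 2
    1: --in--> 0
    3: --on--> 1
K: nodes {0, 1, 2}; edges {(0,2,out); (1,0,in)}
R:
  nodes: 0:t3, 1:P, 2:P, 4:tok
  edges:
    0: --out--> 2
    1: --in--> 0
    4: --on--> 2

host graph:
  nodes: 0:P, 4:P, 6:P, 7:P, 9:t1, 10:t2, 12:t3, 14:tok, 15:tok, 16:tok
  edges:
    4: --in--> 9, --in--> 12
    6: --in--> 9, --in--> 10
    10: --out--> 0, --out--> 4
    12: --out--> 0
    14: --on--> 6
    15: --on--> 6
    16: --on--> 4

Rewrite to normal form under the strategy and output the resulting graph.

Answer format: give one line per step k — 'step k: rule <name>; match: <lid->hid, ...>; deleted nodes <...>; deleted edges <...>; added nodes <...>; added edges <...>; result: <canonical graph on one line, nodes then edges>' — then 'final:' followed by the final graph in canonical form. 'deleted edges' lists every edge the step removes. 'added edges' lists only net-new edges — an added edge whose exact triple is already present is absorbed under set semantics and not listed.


step 1: rule r1; match: 0->9, 1->4, 2->6, 3->16, 4->14; deleted nodes 14, 16; deleted edges (14,6,on); (16,4,on); added nodes (none); added edges (none); result: nodes: 0:P, 4:P, 6:P, 7:P, 9:t1, 10:t2, 12:t3, 15:tok edges: (4,9,in); (4,12,in); (6,9,in); (6,10,in); (10,0,out); (10,4,out); (12,0,out); (15,6,on)
step 2: rule r2; match: 0->10, 1->6, 2->0, 3->4, 4->15; deleted nodes 15; deleted edges (15,6,on); added nodes 16, 17; added edges (16,0,on); (17,4,on); result: nodes: 0:P, 4:P, 6:P, 7:P, 9:t1, 10:t2, 12:t3, 16:tok, 17:tok edges: (4,9,in); (4,12,in); (6,9,in); (6,10,in); (10,0,out); (10,4,out); (12,0,out); (16,0,on); (17,4,on)
step 3: rule r3; match: 0->12, 1->4, 2->0, 3->17; deleted nodes 17; deleted edges (17,4,on); added nodes 18; added edges (18,0,on); result: nodes: 0:P, 4:P, 6:P, 7:P, 9:t1, 10:t2, 12:t3, 16:tok, 18:tok edges: (4,9,in); (4,12,in); (6,9,in); (6,10,in); (10,0,out); (10,4,out); (12,0,out); (16,0,on); (18,0,on)
final:
nodes: 0:P, 4:P, 6:P, 7:P, 9:t1, 10:t2, 12:t3, 16:tok, 18:tok
edges: (4,9,in); (4,12,in); (6,9,in); (6,10,in); (10,0,out); (10,4,out); (12,0,out); (16,0,on); (18,0,on)


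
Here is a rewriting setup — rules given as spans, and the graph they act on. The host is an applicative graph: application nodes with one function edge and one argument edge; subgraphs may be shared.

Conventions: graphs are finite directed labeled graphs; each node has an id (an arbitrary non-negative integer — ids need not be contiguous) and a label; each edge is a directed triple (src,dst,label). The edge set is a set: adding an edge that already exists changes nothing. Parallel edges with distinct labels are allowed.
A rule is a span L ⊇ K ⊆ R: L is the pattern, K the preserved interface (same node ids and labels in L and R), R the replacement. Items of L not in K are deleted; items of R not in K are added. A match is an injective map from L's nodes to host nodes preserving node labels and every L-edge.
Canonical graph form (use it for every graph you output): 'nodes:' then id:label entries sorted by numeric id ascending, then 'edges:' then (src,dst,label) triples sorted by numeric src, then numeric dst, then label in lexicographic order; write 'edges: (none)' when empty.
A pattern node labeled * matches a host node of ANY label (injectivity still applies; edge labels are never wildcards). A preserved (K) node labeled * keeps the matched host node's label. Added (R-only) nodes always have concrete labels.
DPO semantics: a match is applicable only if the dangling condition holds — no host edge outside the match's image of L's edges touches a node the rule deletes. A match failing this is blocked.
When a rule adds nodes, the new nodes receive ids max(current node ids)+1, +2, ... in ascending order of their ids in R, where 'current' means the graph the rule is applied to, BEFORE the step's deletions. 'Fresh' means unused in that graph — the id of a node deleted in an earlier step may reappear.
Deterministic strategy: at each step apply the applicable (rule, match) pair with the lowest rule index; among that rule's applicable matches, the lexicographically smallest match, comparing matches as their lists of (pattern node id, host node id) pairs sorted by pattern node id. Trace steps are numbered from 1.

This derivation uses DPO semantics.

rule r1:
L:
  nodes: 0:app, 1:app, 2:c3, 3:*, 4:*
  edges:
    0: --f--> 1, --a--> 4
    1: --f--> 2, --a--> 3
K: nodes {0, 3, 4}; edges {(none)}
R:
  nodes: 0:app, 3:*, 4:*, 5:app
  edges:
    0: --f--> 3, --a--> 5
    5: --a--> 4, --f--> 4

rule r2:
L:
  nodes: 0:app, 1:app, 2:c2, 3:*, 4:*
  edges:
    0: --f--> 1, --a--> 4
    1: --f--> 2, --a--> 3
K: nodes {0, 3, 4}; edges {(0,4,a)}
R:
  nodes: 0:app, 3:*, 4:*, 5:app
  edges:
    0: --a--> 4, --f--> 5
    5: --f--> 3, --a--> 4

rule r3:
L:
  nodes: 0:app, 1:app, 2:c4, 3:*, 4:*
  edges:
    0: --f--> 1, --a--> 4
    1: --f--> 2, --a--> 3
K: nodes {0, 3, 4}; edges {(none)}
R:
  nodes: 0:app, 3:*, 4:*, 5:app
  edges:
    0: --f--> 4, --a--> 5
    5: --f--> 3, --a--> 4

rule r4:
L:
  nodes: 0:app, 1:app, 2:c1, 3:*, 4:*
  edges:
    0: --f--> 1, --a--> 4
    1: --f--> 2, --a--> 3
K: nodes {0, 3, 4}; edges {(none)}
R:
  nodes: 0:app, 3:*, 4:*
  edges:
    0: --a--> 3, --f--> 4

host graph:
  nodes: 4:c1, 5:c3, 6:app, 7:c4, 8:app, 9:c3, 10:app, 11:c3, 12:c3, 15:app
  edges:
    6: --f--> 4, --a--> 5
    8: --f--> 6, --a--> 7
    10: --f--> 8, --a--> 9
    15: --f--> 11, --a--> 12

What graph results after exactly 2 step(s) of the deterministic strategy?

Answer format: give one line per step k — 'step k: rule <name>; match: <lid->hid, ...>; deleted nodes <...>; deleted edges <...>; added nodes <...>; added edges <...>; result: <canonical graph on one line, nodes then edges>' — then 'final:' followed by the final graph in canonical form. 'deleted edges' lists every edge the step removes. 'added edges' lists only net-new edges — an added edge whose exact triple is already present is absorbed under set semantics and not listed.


step 1: rule r4; match: 0->8, 1->6, 2->4, 3->5, 4->7; deleted nodes 4, 6; deleted edges (6,4,f); (6,5,a); (8,6,f); (8,7,a); added nodes (none); added edges (8,5,a); (8,7,f); result: nodes: 5:c3, 7:c4, 8:app, 9:c3, 10:app, 11:c3, 12:c3, 15:app edges: (8,5,a); (8,7,f); (10,8,f); (10,9,a); (15,11,f); (15,12,a)
step 2: rule r3; match: 0->10, 1->8, 2->7, 3->5, 4->9; deleted nodes 7, 8; deleted edges (8,5,a); (8,7,f); (10,8,f); (10,9,a); added nodes 16; added edges (10,9,f); (10,16,a); (16,5,f); (16,9,a); result: nodes: 5:c3, 9:c3, 10:app, 11:c3, 12:c3, 15:app, 16:app edges: (10,9,f); (10,16,a); (15,11,f); (15,12,a); (16,5,f); (16,9,a)
final:
nodes: 5:c3, 9:c3, 10:app, 11:c3, 12:c3, 15:app, 16:app
edges: (10,9,f); (10,16,a); (15,11,f); (15,12,a); (16,5,f); (16,9,a)


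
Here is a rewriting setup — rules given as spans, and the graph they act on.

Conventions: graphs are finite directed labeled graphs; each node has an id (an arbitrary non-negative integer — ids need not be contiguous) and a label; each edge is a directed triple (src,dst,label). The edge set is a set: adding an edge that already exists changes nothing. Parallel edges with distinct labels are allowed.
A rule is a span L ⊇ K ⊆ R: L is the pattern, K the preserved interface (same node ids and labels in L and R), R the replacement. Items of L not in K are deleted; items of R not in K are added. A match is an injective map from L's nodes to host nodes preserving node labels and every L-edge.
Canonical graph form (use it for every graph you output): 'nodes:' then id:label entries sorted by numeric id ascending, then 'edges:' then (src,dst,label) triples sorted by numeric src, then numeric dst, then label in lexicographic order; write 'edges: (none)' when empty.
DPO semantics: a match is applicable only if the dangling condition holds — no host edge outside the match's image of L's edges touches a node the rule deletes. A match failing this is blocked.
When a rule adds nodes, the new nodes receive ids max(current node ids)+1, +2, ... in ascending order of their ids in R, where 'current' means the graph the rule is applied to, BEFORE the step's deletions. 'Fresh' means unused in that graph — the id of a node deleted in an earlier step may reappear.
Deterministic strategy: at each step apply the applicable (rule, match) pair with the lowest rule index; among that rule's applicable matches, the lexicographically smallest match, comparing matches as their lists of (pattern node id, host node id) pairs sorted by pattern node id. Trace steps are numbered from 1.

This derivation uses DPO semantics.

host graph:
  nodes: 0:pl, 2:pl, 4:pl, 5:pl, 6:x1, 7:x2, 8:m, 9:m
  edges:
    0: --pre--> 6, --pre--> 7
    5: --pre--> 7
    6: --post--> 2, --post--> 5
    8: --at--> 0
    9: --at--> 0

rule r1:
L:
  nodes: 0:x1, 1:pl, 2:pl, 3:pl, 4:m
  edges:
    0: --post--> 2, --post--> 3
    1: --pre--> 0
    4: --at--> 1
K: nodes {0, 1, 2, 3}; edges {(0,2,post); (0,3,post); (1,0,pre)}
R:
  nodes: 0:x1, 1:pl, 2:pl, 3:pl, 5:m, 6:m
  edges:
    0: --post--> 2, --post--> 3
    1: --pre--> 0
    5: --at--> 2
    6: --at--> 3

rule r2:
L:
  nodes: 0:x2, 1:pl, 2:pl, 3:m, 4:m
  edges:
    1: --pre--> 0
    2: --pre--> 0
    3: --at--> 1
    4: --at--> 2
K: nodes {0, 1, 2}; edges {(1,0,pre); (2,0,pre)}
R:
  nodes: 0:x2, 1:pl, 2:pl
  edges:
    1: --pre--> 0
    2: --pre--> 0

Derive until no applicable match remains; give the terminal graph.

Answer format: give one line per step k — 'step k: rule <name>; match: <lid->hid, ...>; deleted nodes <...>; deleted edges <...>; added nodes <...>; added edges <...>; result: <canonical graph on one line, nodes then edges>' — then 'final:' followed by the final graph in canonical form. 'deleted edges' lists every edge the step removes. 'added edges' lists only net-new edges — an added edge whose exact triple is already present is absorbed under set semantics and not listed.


step 1: rule r1; match: 0->6, 1->0, 2->2, 3->5, 4->8; deleted nodes 8; deleted edges (8,0,at); added nodes 10, 11; added edges (10,2,at); (11,5,at); result: nodes: 0:pl, 2:pl, 4:pl, 5:pl, 6:x1, 7:x2, 9:m, 10:m, 11:m edges: (0,6,pre); (0,7,pre); (5,7,pre); (6,2,post); (6,5,post); (9,0,at); (10,2,at); (11,5,at)
step 2: rule r1; match: 0->6, 1->0, 2->2, 3->5, 4->9; deleted nodes 9; deleted edges (9,0,at); added nodes 12, 13; added edges (12,2,at); (13,5,at); result: nodes: 0:pl, 2:pl, 4:pl, 5:pl, 6:x1, 7:x2, 10:m, 11:m, 12:m, 13:m edges: (0,6,pre); (0,7,pre); (5,7,pre); (6,2,post); (6,5,post); (10,2,at); (11,5,at); (12,2,at); (13,5,at)
final:
nodes: 0:pl, 2:pl, 4:pl, 5:pl, 6:x1, 7:x2, 10:m, 11:m, 12:m, 13:m
edges: (0,6,pre); (0,7,pre); (5,7,pre); (6,2,post); (6,5,post); (10,2,at); (11,5,at); (12,2,at); (13,5,at)


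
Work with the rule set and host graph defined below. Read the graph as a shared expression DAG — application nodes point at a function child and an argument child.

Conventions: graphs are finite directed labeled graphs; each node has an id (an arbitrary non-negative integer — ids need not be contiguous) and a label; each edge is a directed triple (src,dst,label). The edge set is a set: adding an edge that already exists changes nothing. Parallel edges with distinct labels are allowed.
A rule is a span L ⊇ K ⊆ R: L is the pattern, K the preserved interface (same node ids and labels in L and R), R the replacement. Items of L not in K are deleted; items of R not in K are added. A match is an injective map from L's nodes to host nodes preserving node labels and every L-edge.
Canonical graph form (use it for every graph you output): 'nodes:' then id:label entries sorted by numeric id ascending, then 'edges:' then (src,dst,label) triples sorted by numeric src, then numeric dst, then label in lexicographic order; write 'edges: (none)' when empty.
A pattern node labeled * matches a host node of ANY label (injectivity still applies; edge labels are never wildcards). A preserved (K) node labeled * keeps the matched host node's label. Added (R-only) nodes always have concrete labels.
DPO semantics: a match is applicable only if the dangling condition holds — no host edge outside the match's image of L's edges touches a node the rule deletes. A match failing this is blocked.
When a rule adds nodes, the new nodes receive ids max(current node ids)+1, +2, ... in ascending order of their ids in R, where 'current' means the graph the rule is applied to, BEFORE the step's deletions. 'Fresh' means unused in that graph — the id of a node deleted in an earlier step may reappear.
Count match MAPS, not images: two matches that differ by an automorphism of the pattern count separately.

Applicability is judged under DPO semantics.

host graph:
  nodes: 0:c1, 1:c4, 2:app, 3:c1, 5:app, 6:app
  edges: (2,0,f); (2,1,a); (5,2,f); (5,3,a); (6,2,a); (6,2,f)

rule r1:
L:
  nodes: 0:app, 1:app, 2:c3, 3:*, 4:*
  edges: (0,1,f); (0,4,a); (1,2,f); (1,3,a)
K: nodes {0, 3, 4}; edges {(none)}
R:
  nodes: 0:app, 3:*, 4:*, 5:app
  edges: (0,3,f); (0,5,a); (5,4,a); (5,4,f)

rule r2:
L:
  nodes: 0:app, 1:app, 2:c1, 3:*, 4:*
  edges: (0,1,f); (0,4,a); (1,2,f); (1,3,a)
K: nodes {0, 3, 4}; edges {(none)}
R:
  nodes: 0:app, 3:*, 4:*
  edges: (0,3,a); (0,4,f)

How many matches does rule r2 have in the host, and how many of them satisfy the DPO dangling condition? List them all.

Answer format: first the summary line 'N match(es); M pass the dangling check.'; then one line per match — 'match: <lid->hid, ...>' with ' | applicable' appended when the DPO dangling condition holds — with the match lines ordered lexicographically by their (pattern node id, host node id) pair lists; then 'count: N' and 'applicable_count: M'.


1 match(es); 0 pass the dangling check.
match: 0->5, 1->2, 2->0, 3->1, 4->3
count: 1
applicable_count: 0


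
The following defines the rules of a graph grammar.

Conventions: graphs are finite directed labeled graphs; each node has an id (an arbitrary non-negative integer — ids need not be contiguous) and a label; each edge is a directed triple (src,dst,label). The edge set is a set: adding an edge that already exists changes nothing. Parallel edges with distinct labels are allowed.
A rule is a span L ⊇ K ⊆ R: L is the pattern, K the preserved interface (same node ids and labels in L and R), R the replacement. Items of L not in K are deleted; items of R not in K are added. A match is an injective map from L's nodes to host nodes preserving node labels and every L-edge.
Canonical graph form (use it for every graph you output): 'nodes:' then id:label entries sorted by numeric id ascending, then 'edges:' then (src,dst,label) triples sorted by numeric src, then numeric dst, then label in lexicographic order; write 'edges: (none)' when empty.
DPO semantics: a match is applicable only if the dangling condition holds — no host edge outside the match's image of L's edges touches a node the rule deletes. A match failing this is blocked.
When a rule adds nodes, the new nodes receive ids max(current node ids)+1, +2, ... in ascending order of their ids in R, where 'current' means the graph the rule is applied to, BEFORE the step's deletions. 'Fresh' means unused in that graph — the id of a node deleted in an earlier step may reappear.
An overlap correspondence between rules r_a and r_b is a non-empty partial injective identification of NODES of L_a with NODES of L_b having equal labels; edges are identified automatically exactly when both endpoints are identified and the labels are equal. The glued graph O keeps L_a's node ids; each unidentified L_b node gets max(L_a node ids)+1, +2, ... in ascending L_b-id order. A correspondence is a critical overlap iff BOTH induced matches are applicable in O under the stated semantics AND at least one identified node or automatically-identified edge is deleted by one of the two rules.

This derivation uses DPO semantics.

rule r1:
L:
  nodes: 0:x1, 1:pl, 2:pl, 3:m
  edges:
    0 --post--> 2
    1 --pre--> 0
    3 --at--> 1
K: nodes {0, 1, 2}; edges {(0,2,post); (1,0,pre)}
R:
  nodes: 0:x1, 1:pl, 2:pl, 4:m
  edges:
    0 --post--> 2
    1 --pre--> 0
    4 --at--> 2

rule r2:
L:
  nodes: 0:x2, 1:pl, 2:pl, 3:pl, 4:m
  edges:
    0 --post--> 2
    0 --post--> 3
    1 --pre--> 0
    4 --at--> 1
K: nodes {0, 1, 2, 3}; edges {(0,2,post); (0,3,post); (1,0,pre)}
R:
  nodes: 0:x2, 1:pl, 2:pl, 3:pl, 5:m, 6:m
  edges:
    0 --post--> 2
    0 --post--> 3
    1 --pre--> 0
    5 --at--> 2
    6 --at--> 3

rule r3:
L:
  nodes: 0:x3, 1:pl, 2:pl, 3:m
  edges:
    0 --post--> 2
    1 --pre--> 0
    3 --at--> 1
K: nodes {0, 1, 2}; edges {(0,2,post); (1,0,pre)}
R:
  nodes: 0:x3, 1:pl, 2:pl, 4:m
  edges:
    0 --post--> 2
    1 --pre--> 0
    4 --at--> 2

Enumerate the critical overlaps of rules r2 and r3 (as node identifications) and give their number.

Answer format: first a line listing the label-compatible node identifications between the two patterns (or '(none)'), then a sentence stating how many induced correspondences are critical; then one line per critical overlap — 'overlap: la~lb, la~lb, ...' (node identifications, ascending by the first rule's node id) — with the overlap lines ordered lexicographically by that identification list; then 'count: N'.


label-compatible node identifications between L(r2) and L(r3): 1~1, 1~2, 2~1, 2~2, 3~1, 3~2, 4~3
3 of the induced correspondences are critical overlaps of r2 and r3.
overlap: 1~1, 2~2, 4~3
overlap: 1~1, 3~2, 4~3
overlap: 1~1, 4~3
count: 3


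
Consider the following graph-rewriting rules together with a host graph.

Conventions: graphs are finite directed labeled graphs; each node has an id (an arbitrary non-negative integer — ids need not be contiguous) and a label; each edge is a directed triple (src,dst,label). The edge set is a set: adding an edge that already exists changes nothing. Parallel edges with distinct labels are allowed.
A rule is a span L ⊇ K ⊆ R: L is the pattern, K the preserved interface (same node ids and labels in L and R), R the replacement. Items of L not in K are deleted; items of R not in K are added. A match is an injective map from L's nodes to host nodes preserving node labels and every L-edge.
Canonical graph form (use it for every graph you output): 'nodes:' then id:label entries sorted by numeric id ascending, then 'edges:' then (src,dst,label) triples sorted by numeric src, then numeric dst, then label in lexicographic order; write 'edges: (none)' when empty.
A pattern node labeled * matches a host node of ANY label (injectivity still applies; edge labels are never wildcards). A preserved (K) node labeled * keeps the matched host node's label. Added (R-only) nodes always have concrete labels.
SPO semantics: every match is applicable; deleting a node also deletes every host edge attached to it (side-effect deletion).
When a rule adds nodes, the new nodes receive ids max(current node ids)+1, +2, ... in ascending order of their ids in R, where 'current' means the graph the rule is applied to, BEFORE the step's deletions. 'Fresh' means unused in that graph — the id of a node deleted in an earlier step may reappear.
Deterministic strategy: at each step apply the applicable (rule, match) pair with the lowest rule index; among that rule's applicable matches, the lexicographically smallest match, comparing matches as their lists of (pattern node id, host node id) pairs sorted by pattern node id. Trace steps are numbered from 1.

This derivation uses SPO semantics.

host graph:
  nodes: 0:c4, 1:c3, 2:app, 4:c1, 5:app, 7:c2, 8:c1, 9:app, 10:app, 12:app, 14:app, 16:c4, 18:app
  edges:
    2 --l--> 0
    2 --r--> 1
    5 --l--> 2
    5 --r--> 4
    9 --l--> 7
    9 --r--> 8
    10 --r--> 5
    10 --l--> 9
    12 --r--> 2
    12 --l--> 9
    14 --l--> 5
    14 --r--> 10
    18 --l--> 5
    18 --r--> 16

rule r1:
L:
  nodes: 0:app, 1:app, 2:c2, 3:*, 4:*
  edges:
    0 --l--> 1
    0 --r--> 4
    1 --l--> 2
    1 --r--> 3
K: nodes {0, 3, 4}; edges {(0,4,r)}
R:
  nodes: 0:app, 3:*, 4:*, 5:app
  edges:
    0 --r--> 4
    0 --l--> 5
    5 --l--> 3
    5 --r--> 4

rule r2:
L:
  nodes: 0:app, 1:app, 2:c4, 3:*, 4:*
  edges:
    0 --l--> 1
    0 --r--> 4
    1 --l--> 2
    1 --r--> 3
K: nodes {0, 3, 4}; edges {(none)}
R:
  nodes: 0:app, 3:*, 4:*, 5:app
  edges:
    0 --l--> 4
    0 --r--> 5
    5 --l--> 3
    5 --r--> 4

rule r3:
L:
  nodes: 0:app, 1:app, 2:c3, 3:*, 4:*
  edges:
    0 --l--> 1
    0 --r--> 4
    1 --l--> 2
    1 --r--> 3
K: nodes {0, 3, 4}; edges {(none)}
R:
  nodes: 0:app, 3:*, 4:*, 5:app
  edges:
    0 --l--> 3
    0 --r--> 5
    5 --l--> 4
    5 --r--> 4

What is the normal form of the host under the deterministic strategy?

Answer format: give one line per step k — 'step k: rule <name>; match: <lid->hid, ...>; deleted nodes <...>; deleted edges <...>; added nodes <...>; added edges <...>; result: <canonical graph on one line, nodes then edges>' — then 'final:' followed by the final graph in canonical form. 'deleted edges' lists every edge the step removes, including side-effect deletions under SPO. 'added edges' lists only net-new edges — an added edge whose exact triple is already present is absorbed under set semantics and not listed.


step 1: rule r1; match: 0->10, 1->9, 2->7, 3->8, 4->5; deleted nodes 7, 9; deleted edges (9,7,l); (9,8,r); (10,9,l); (12,9,l); added nodes 19; added edges (10,19,l); (19,5,r); (19,8,l); result: nodes: 0:c4, 1:c3, 2:app, 4:c1, 5:app, 8:c1, 10:app, 12:app, 14:app, 16:c4, 18:app, 19:app edges: (2,0,l); (2,1,r); (5,2,l); (5,4,r); (10,5,r); (10,19,l); (12,2,r); (14,5,l); (14,10,r); (18,5,l); (18,16,r); (19,5,r); (19,8,l)
step 2: rule r2; match: 0->5, 1->2, 2->0, 3->1, 4->4; deleted nodes 0, 2; deleted edges (2,0,l); (2,1,r); (5,2,l); (5,4,r); (12,2,r); added nodes 20; added edges (5,4,l); (5,20,r); (20,1,l); (20,4,r); result: nodes: 1:c3, 4:c1, 5:app, 8:c1, 10:app, 12:app, 14:app, 16:c4, 18:app, 19:app, 20:app edges: (5,4,l); (5,20,r); (10,5,r); (10,19,l); (14,5,l); (14,10,r); (18,5,l); (18,16,r); (19,5,r); (19,8,l); (20,1,l); (20,4,r)
final:
nodes: 1:c3, 4:c1, 5:app, 8:c1, 10:app, 12:app, 14:app, 16:c4, 18:app, 19:app, 20:app
edges: (5,4,l); (5,20,r); (10,5,r); (10,19,l); (14,5,l); (14,10,r); (18,5,l); (18,16,r); (19,5,r); (19,8,l); (20,1,l); (20,4,r)
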